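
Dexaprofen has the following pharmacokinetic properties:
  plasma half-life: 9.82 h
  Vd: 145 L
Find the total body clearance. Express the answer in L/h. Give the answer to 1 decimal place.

10.2 L/h

k = ln2 / t½ = 0.693147 / 9.82 = 0.07059 h⁻¹
CL = k × Vd = 0.07059 × 145 = 10.24 L/h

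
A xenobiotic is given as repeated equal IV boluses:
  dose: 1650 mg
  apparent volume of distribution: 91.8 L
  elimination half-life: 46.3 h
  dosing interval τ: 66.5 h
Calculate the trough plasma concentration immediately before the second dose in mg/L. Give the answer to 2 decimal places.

C₀ per dose = Dose / Vd = 1650 / 91.8 = 17.97 mg/L
k = ln2 / t½ = 0.693147 / 46.3 = 0.01497 h⁻¹
Fraction remaining after one interval: r = e^(−kτ) = e^(−0.01497 × 66.5) = 0.3695
Before dose 2, 1 dose has been given (aged 1τ).
C_trough = C₀ × r = 17.97 × 0.3695 = 6.640 mg/L

6.64 mg/L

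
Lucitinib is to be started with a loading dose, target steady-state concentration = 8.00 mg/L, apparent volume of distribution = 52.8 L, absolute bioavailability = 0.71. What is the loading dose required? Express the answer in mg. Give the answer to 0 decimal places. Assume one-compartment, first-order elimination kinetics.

LD = Css × Vd / F = 8.00 × 52.8 / 0.71 = 594.9 mg

595 mg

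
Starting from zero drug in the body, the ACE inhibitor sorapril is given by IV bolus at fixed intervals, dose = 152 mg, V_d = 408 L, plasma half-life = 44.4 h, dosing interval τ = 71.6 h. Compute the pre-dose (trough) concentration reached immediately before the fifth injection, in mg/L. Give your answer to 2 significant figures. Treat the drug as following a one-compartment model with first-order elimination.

0.18 mg/L

C₀ per dose = Dose / Vd = 152 / 408 = 0.3725 mg/L
k = ln2 / t½ = 0.693147 / 44.4 = 0.01561 h⁻¹
Fraction remaining after one interval: r = e^(−kτ) = e^(−0.01561 × 71.6) = 0.3270
Before dose 5, 4 doses have been given (aged 1τ, 2τ, 3τ, 4τ).
C_trough = C₀ × (r + r² + … + r^4) = C₀ × r(1−r^4)/(1−r)
        = 0.3725 × 0.3270 × (1 − 0.01143) / (1 − 0.3270) = 0.1789 mg/L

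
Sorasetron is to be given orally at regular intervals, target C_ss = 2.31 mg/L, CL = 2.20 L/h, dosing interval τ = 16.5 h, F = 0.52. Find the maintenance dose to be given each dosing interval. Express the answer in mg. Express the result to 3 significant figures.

161 mg

At steady state, F × (Dose/τ) = Css × CL.
Dose = Css × CL × τ / F = 2.31 × 2.200 × 16.5 / 0.52 = 161.3 mg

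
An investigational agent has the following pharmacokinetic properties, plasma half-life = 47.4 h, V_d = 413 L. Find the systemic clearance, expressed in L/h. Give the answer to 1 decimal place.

6.0 L/h

k = ln2 / t½ = 0.693147 / 47.4 = 0.01462 h⁻¹
CL = k × Vd = 0.01462 × 413 = 6.038 L/h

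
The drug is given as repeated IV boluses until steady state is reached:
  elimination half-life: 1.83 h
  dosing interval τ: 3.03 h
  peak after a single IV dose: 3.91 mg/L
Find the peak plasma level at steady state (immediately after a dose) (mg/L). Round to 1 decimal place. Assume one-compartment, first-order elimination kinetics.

k = ln2 / t½ = 0.693147 / 1.83 = 0.3788 h⁻¹
e^(−kτ) = e^(−0.3788 × 3.03) = 0.3173
Accumulation ratio R = 1 / (1 − e^(−kτ)) = 1 / (1 − 0.3173) = 1.465
Steady-state peak = C₀ × R = 3.91 × 1.465 = 5.728 mg/L

5.7 mg/L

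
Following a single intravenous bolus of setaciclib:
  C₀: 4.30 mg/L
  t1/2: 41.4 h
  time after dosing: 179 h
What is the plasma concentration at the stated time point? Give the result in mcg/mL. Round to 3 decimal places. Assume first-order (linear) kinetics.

0.215 mcg/mL

k = ln2 / t½ = 0.693147 / 41.4 = 0.01674 h⁻¹
C = C₀ · e^(−k·t) = 4.300 × e^(−0.01674 × 179)
  = 4.300 × 0.04996 = 0.2148 mg/L
(0.2148 mg/L = 0.2148 mcg/mL)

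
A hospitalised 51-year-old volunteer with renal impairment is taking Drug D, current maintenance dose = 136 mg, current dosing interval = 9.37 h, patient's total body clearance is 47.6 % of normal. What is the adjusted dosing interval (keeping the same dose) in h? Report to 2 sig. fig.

To keep the same average steady-state level, dosing rate must scale with clearance.
CL ratio = 47.6 / 100 = 0.4760
New interval (same dose) = 9.37 / 0.4760 = 19.68 h

20 h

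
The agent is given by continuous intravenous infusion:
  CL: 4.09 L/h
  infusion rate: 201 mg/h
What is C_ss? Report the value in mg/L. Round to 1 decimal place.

At steady state Css = R₀ / CL = 201 / 4.090 = 49.14 mg/L

49.1 mg/L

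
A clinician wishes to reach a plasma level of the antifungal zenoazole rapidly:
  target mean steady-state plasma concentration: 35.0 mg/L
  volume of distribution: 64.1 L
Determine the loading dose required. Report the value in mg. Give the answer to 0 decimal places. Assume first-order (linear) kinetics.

2244 mg

LD = Css × Vd = 35.0 × 64.1 = 2244 mg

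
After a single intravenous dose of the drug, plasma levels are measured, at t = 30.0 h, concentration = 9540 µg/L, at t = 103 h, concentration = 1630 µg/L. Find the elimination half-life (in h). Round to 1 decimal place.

28.6 h

k = ln(C₁/C₂) / (t₂ − t₁) = ln(9540/1630) / (103 − 30.0)
  = 1.767 / 73.00 = 0.02421 h⁻¹
t½ = ln2 / k = 0.693147 / 0.02421 = 28.63 h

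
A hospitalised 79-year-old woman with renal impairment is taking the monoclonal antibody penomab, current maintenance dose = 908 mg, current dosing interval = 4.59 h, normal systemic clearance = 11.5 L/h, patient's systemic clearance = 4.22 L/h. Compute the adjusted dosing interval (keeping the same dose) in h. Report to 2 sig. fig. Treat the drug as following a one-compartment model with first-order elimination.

To keep the same average steady-state level, dosing rate must scale with clearance.
CL ratio = 4.22 / 11.5 = 0.3670
New interval (same dose) = 4.59 / 0.3670 = 12.51 h

13 h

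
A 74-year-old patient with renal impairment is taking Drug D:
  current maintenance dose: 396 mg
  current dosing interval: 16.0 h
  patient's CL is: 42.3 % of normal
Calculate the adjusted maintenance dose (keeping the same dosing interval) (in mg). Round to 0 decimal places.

To keep the same average steady-state level, dosing rate must scale with clearance.
CL ratio = 42.3 / 100 = 0.4230
New dose (same interval) = 396 × 0.4230 = 167.5 mg

168 mg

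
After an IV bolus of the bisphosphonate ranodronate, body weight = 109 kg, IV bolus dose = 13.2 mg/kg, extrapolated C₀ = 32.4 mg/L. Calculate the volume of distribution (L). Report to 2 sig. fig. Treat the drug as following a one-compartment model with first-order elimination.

Dose = 13.2 × 109 = 1439 mg
Vd = Dose / C₀ = 1439 / 32.4 = 44.41 L

44 L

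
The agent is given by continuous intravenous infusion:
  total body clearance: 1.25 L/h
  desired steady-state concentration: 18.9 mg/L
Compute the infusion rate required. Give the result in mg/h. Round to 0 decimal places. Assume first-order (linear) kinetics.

24 mg/h

At steady state, infusion rate R₀ = Css × CL = 18.9 × 1.250 = 23.63 mg/h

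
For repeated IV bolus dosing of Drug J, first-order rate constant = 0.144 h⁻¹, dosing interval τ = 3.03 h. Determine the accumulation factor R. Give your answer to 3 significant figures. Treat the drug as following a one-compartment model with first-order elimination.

e^(−kτ) = e^(−0.1440 × 3.03) = 0.6464
Accumulation ratio R = 1 / (1 − e^(−kτ)) = 1 / (1 − 0.6464) = 2.828

2.83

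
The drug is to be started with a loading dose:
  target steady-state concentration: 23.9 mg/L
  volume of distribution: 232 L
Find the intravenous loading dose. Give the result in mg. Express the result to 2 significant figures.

5500 mg

LD = Css × Vd = 23.9 × 232 = 5545 mg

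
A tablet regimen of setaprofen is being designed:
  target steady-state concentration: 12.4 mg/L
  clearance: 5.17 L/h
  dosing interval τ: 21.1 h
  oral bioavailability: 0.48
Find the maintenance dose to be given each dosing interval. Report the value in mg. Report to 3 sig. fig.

2820 mg

At steady state, F × (Dose/τ) = Css × CL.
Dose = Css × CL × τ / F = 12.4 × 5.170 × 21.1 / 0.48 = 2818 mg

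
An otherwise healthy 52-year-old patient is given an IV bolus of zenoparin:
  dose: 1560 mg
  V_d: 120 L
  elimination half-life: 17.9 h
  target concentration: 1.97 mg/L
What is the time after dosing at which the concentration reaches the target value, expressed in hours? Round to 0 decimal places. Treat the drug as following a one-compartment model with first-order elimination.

C₀ = Dose / Vd = 1560 / 120 = 13.00 mg/L
k = ln2 / t½ = 0.693147 / 17.9 = 0.03872 h⁻¹
t = ln(C₀ / C) / k = ln(13.00 / 1.97) / 0.03872
  = ln(6.599) / 0.03872 = 1.887 / 0.03872 = 48.73 h

49 h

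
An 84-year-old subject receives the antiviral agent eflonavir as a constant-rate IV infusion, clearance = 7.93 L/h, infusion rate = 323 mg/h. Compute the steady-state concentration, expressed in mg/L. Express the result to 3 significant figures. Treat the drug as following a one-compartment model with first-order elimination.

40.7 mg/L

At steady state Css = R₀ / CL = 323 / 7.930 = 40.73 mg/L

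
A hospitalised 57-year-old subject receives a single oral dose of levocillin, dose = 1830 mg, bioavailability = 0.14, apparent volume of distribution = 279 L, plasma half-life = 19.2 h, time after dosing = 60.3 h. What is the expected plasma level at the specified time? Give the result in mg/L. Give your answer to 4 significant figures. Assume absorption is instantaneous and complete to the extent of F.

Amount reaching circulation = F × Dose = 0.14 × 1830 = 256.2 mg
C₀ = F·Dose / Vd = 256.2 / 279 = 0.9183 mg/L
k = ln2 / t½ = 0.693147 / 19.2 = 0.03610 h⁻¹
C = C₀ · e^(−k·t) = 0.9183 × e^(−0.03610 × 60.3)
  = 0.9183 × 0.1134 = 0.1041 mg/L

0.1041 mg/L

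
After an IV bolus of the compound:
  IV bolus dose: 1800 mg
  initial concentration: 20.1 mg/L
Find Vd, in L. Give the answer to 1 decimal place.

89.6 L

Vd = Dose / C₀ = 1800 / 20.1 = 89.55 L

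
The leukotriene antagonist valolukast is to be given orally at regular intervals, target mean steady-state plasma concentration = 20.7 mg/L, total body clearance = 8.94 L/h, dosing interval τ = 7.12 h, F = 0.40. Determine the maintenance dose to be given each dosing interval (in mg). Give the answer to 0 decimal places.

3294 mg

At steady state, F × (Dose/τ) = Css × CL.
Dose = Css × CL × τ / F = 20.7 × 8.940 × 7.12 / 0.40 = 3294 mg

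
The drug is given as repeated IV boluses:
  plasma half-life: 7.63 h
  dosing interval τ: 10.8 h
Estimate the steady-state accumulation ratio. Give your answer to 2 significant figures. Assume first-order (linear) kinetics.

1.6

k = ln2 / t½ = 0.693147 / 7.63 = 0.09084 h⁻¹
e^(−kτ) = e^(−0.09084 × 10.8) = 0.3749
Accumulation ratio R = 1 / (1 − e^(−kτ)) = 1 / (1 − 0.3749) = 1.600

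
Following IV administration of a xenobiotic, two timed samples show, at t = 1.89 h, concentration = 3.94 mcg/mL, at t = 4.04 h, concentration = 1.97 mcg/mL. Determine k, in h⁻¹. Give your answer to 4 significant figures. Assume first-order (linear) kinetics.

k = ln(C₁/C₂) / (t₂ − t₁) = ln(3.94/1.97) / (4.04 − 1.89)
  = 0.6931 / 2.150 = 0.3224 h⁻¹

0.3224 h⁻¹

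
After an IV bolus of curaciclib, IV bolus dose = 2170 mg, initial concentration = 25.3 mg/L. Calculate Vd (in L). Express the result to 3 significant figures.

85.8 L

Vd = Dose / C₀ = 2170 / 25.3 = 85.77 L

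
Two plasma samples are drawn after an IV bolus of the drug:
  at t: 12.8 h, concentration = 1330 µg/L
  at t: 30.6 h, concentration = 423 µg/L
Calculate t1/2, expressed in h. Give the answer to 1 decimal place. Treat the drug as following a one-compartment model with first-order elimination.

k = ln(C₁/C₂) / (t₂ − t₁) = ln(1330/423) / (30.6 − 12.8)
  = 1.146 / 17.80 = 0.06438 h⁻¹
t½ = ln2 / k = 0.693147 / 0.06438 = 10.77 h

10.8 h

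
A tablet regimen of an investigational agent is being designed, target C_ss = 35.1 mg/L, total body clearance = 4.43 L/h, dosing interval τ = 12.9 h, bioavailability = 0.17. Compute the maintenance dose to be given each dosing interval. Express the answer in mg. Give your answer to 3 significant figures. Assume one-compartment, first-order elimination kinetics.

At steady state, F × (Dose/τ) = Css × CL.
Dose = Css × CL × τ / F = 35.1 × 4.430 × 12.9 / 0.17 = 11800 mg

11800 mg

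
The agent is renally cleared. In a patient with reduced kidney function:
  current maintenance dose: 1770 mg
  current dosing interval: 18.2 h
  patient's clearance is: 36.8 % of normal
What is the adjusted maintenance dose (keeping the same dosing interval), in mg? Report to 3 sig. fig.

To keep the same average steady-state level, dosing rate must scale with clearance.
CL ratio = 36.8 / 100 = 0.3680
New dose (same interval) = 1770 × 0.3680 = 651.4 mg

651 mg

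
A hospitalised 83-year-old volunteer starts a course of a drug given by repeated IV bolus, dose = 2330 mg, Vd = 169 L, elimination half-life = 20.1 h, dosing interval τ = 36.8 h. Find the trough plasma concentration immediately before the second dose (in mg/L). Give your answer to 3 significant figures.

C₀ per dose = Dose / Vd = 2330 / 169 = 13.79 mg/L
k = ln2 / t½ = 0.693147 / 20.1 = 0.03448 h⁻¹
Fraction remaining after one interval: r = e^(−kτ) = e^(−0.03448 × 36.8) = 0.2812
Before dose 2, 1 dose has been given (aged 1τ).
C_trough = C₀ × r = 13.79 × 0.2812 = 3.878 mg/L

3.88 mg/L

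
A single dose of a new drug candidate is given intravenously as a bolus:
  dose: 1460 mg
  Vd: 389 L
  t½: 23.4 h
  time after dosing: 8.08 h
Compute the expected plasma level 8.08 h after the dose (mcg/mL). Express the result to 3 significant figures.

2.95 mcg/mL

C₀ = Dose / Vd = 1460 / 389 = 3.753 mg/L
k = ln2 / t½ = 0.693147 / 23.4 = 0.02962 h⁻¹
C = C₀ · e^(−k·t) = 3.753 × e^(−0.02962 × 8.08)
  = 3.753 × 0.7872 = 2.954 mg/L
(2.954 mg/L = 2.954 mcg/mL)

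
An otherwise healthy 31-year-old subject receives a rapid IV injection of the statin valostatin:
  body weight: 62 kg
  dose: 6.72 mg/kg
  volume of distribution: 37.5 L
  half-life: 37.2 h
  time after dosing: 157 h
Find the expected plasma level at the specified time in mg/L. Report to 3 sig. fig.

Total dose = 6.72 × 62 = 416.6 mg
C₀ = Dose / Vd = 416.6 / 37.5 = 11.11 mg/L
k = ln2 / t½ = 0.693147 / 37.2 = 0.01863 h⁻¹
C = C₀ · e^(−k·t) = 11.11 × e^(−0.01863 × 157)
  = 11.11 × 0.05367 = 0.5963 mg/L

0.596 mg/L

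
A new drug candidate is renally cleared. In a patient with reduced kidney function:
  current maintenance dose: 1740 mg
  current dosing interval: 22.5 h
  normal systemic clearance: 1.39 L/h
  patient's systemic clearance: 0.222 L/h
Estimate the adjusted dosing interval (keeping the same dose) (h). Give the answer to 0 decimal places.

141 h

To keep the same average steady-state level, dosing rate must scale with clearance.
CL ratio = 0.222 / 1.39 = 0.1597
New interval (same dose) = 22.5 / 0.1597 = 140.9 h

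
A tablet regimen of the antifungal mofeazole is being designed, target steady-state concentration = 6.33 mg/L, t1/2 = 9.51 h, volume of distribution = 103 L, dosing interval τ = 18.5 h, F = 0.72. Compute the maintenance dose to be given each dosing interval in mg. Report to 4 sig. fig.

k = ln2 / t½ = 0.693147 / 9.51 = 0.07289 h⁻¹
CL = k × Vd = 0.07289 × 103 = 7.508 L/h
At steady state, F × (Dose/τ) = Css × CL.
Dose = Css × CL × τ / F = 6.33 × 7.508 × 18.5 / 0.72 = 1221 mg

1221 mg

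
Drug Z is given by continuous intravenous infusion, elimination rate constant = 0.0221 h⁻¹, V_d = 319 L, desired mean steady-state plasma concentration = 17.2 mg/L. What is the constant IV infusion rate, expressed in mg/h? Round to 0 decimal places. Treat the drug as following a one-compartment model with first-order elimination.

CL = k × Vd = 0.02210 × 319 = 7.050 L/h
At steady state, infusion rate R₀ = Css × CL = 17.2 × 7.050 = 121.3 mg/h

121 mg/h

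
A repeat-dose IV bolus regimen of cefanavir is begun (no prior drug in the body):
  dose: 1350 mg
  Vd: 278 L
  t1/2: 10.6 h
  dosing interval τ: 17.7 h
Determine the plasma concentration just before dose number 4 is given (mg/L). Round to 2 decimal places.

2.16 mg/L

C₀ per dose = Dose / Vd = 1350 / 278 = 4.856 mg/L
k = ln2 / t½ = 0.693147 / 10.6 = 0.06539 h⁻¹
Fraction remaining after one interval: r = e^(−kτ) = e^(−0.06539 × 17.7) = 0.3143
Before dose 4, 3 doses have been given (aged 1τ, 2τ, 3τ).
C_trough = C₀ × (r + r² + … + r^3) = C₀ × r(1−r^3)/(1−r)
        = 4.856 × 0.3143 × (1 − 0.03105) / (1 − 0.3143) = 2.157 mg/L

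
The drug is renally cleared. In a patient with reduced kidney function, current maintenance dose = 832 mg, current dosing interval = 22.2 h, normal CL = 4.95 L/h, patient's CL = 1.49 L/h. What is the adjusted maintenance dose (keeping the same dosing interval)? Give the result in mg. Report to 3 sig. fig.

250 mg

To keep the same average steady-state level, dosing rate must scale with clearance.
CL ratio = 1.49 / 4.95 = 0.3010
New dose (same interval) = 832 × 0.3010 = 250.4 mg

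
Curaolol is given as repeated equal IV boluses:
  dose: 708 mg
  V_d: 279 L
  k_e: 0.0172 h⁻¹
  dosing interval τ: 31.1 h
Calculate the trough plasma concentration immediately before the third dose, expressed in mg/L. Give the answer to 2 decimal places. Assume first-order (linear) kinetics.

C₀ per dose = Dose / Vd = 708 / 279 = 2.538 mg/L
Fraction remaining after one interval: r = e^(−kτ) = e^(−0.01720 × 31.1) = 0.5857
Before dose 3, 2 doses have been given (aged 1τ, 2τ).
C_trough = C₀ × (r + r²) = 2.538 × (0.5857 + 0.3430) = 2.357 mg/L

2.36 mg/L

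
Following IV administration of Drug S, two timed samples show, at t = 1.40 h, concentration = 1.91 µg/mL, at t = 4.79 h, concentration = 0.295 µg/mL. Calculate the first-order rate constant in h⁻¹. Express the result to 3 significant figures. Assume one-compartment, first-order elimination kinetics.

0.551 h⁻¹

k = ln(C₁/C₂) / (t₂ − t₁) = ln(1.91/0.295) / (4.79 − 1.40)
  = 1.868 / 3.390 = 0.5510 h⁻¹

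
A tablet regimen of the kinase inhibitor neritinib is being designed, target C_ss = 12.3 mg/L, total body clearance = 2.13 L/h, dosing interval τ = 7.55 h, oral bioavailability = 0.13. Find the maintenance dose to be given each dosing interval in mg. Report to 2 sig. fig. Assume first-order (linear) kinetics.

At steady state, F × (Dose/τ) = Css × CL.
Dose = Css × CL × τ / F = 12.3 × 2.130 × 7.55 / 0.13 = 1522 mg

1500 mg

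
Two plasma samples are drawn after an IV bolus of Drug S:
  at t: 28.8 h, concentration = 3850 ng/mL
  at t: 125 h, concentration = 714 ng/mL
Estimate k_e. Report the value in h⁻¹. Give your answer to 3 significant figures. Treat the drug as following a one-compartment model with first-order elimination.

k = ln(C₁/C₂) / (t₂ − t₁) = ln(3850/714) / (125 − 28.8)
  = 1.685 / 96.20 = 0.01752 h⁻¹

0.0175 h⁻¹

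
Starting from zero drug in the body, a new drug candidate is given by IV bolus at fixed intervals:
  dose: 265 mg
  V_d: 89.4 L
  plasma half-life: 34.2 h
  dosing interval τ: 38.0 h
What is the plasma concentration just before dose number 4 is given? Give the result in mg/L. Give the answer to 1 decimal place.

C₀ per dose = Dose / Vd = 265 / 89.4 = 2.964 mg/L
k = ln2 / t½ = 0.693147 / 34.2 = 0.02027 h⁻¹
Fraction remaining after one interval: r = e^(−kτ) = e^(−0.02027 × 38.0) = 0.4629
Before dose 4, 3 doses have been given (aged 1τ, 2τ, 3τ).
C_trough = C₀ × (r + r² + … + r^3) = C₀ × r(1−r^3)/(1−r)
        = 2.964 × 0.4629 × (1 − 0.09919) / (1 − 0.4629) = 2.301 mg/L

2.3 mg/L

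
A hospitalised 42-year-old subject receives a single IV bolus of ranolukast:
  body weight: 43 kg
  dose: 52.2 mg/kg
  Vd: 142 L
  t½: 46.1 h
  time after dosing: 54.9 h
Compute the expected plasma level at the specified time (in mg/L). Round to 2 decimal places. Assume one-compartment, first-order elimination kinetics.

6.92 mg/L

Total dose = 52.2 × 43 = 2245 mg
C₀ = Dose / Vd = 2245 / 142 = 15.81 mg/L
k = ln2 / t½ = 0.693147 / 46.1 = 0.01504 h⁻¹
C = C₀ · e^(−k·t) = 15.81 × e^(−0.01504 × 54.9)
  = 15.81 × 0.4379 = 6.923 mg/L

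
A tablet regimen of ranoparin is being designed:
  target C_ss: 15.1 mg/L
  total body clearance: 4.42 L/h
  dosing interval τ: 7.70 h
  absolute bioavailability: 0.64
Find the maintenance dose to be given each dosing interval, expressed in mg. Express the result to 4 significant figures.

At steady state, F × (Dose/τ) = Css × CL.
Dose = Css × CL × τ / F = 15.1 × 4.420 × 7.70 / 0.64 = 803.0 mg

803.0 mg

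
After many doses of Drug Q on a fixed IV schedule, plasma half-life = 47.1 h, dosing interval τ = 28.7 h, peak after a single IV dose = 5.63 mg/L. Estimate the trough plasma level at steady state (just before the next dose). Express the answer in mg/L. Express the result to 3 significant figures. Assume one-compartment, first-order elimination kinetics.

10.7 mg/L

k = ln2 / t½ = 0.693147 / 47.1 = 0.01472 h⁻¹
e^(−kτ) = e^(−0.01472 × 28.7) = 0.6554
Accumulation ratio R = 1 / (1 − e^(−kτ)) = 1 / (1 − 0.6554) = 2.902
Steady-state trough = C₀ × R × e^(−kτ) = 5.63 × 2.902 × 0.6554 = 10.71 mg/L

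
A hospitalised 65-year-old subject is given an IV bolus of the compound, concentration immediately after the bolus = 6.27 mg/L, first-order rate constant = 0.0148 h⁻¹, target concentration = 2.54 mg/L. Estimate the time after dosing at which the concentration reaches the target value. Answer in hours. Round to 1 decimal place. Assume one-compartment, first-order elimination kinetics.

61.1 h

t = ln(C₀ / C) / k = ln(6.270 / 2.54) / 0.01480
  = ln(2.469) / 0.01480 = 0.9038 / 0.01480 = 61.07 h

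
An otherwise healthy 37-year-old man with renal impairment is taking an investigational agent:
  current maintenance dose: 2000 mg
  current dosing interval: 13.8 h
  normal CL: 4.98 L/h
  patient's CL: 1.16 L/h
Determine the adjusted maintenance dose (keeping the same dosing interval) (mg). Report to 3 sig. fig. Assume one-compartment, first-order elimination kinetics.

To keep the same average steady-state level, dosing rate must scale with clearance.
CL ratio = 1.16 / 4.98 = 0.2329
New dose (same interval) = 2000 × 0.2329 = 465.8 mg

466 mg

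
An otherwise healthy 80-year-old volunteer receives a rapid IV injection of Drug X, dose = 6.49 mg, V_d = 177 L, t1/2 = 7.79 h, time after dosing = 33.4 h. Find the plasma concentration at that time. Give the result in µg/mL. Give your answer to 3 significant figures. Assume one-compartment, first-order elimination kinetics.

C₀ = Dose / Vd = 6.490 / 177 = 0.03667 mg/L
k = ln2 / t½ = 0.693147 / 7.79 = 0.08898 h⁻¹
C = C₀ · e^(−k·t) = 0.03667 × e^(−0.08898 × 33.4)
  = 0.03667 × 0.05120 = 0.001878 mg/L
(0.001878 mg/L = 0.001878 µg/mL)

0.00188 µg/mL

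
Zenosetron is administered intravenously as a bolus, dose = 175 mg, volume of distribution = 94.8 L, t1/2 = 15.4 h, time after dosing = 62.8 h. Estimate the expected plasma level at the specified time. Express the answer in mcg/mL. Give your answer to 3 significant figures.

0.109 mcg/mL

C₀ = Dose / Vd = 175.0 / 94.8 = 1.846 mg/L
k = ln2 / t½ = 0.693147 / 15.4 = 0.04501 h⁻¹
C = C₀ · e^(−k·t) = 1.846 × e^(−0.04501 × 62.8)
  = 1.846 × 0.05921 = 0.1093 mg/L
(0.1093 mg/L = 0.1093 mcg/mL)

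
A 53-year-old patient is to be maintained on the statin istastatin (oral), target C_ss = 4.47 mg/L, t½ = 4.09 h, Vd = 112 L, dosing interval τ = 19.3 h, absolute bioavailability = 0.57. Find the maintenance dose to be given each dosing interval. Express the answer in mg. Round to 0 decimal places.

2873 mg

k = ln2 / t½ = 0.693147 / 4.09 = 0.1695 h⁻¹
CL = k × Vd = 0.1695 × 112 = 18.98 L/h
At steady state, F × (Dose/τ) = Css × CL.
Dose = Css × CL × τ / F = 4.47 × 18.98 × 19.3 / 0.57 = 2873 mg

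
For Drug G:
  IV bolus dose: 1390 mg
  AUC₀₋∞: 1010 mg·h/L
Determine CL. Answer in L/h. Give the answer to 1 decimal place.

1.4 L/h

CL = Dose / AUC = 1390 / 1010 = 1.376 L/h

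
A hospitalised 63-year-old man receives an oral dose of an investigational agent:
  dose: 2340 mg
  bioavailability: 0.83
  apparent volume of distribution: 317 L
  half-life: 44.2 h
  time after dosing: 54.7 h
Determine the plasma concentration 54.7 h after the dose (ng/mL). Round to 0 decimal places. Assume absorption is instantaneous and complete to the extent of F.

2598 ng/mL

Amount reaching circulation = F × Dose = 0.83 × 2340 = 1942 mg
C₀ = F·Dose / Vd = 1942 / 317 = 6.126 mg/L
k = ln2 / t½ = 0.693147 / 44.2 = 0.01568 h⁻¹
C = C₀ · e^(−k·t) = 6.126 × e^(−0.01568 × 54.7)
  = 6.126 × 0.4241 = 2.598 mg/L
Convert: 2.598 mg/L × 1000 = 2598 ng/mL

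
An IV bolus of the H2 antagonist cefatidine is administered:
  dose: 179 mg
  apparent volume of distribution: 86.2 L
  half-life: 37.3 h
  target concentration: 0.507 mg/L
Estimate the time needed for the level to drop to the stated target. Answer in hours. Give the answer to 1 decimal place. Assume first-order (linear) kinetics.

75.9 h

C₀ = Dose / Vd = 179.0 / 86.2 = 2.077 mg/L
k = ln2 / t½ = 0.693147 / 37.3 = 0.01858 h⁻¹
t = ln(C₀ / C) / k = ln(2.077 / 0.507) / 0.01858
  = ln(4.097) / 0.01858 = 1.410 / 0.01858 = 75.89 h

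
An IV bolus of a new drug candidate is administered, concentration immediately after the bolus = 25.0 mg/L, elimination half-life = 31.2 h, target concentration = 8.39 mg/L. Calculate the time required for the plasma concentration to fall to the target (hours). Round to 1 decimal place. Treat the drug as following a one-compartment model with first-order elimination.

49.1 h

k = ln2 / t½ = 0.693147 / 31.2 = 0.02222 h⁻¹
t = ln(C₀ / C) / k = ln(25.00 / 8.39) / 0.02222
  = ln(2.980) / 0.02222 = 1.092 / 0.02222 = 49.14 h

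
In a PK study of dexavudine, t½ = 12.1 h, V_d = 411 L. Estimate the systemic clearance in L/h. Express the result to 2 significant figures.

k = ln2 / t½ = 0.693147 / 12.1 = 0.05728 h⁻¹
CL = k × Vd = 0.05728 × 411 = 23.54 L/h

24 L/h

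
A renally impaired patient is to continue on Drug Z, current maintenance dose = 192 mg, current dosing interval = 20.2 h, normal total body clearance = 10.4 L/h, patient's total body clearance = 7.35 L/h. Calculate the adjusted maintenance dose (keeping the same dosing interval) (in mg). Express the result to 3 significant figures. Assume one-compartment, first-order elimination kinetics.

To keep the same average steady-state level, dosing rate must scale with clearance.
CL ratio = 7.35 / 10.4 = 0.7067
New dose (same interval) = 192 × 0.7067 = 135.7 mg

136 mg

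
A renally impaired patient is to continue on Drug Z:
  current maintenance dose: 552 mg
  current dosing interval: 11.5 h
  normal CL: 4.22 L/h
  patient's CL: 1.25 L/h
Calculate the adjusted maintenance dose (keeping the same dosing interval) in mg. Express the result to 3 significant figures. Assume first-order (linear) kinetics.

164 mg

To keep the same average steady-state level, dosing rate must scale with clearance.
CL ratio = 1.25 / 4.22 = 0.2962
New dose (same interval) = 552 × 0.2962 = 163.5 mg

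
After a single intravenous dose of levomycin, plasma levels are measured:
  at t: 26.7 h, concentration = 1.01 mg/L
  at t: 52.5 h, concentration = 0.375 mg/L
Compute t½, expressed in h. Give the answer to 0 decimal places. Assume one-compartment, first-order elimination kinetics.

k = ln(C₁/C₂) / (t₂ − t₁) = ln(1.01/0.375) / (52.5 − 26.7)
  = 0.9908 / 25.80 = 0.03840 h⁻¹
t½ = ln2 / k = 0.693147 / 0.03840 = 18.05 h

18 h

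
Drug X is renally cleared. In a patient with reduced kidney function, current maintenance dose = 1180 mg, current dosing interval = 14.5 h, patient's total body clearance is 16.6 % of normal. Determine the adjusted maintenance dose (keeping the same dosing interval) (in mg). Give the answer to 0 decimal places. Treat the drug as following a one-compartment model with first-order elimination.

196 mg

To keep the same average steady-state level, dosing rate must scale with clearance.
CL ratio = 16.6 / 100 = 0.1660
New dose (same interval) = 1180 × 0.1660 = 195.9 mg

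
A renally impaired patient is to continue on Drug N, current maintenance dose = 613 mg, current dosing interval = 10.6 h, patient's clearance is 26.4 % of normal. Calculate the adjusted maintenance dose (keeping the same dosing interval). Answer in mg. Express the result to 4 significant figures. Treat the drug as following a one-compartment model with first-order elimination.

To keep the same average steady-state level, dosing rate must scale with clearance.
CL ratio = 26.4 / 100 = 0.2640
New dose (same interval) = 613 × 0.2640 = 161.8 mg

161.8 mg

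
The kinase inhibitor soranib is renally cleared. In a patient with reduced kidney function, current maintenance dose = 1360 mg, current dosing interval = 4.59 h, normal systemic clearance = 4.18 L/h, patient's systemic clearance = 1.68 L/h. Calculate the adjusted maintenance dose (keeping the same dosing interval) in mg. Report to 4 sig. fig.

546.6 mg

To keep the same average steady-state level, dosing rate must scale with clearance.
CL ratio = 1.68 / 4.18 = 0.4019
New dose (same interval) = 1360 × 0.4019 = 546.6 mg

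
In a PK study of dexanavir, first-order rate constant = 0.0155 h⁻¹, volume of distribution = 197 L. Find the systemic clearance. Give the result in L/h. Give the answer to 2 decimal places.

3.05 L/h

CL = k × Vd = 0.0155 × 197 = 3.054 L/h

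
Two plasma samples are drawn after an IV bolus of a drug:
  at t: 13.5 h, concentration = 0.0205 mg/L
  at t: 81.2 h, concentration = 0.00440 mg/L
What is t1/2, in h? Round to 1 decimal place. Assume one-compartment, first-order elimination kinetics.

k = ln(C₁/C₂) / (t₂ − t₁) = ln(0.0205/0.00440) / (81.2 − 13.5)
  = 1.539 / 67.70 = 0.02273 h⁻¹
t½ = ln2 / k = 0.693147 / 0.02273 = 30.49 h

30.5 h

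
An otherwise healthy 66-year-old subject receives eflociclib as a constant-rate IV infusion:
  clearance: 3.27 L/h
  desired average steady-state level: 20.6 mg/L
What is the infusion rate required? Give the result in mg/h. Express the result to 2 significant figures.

67 mg/h

At steady state, infusion rate R₀ = Css × CL = 20.6 × 3.270 = 67.36 mg/h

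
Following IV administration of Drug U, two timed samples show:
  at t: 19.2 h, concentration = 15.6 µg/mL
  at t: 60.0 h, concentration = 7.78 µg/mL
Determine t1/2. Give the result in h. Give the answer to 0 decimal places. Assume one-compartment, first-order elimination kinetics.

41 h

k = ln(C₁/C₂) / (t₂ − t₁) = ln(15.6/7.78) / (60.0 − 19.2)
  = 0.6957 / 40.80 = 0.01705 h⁻¹
t½ = ln2 / k = 0.693147 / 0.01705 = 40.65 h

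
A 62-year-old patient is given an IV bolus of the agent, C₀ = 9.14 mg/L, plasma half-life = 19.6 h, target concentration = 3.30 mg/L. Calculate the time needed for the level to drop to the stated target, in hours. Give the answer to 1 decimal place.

28.8 h

k = ln2 / t½ = 0.693147 / 19.6 = 0.03536 h⁻¹
t = ln(C₀ / C) / k = ln(9.140 / 3.30) / 0.03536
  = ln(2.770) / 0.03536 = 1.019 / 0.03536 = 28.82 h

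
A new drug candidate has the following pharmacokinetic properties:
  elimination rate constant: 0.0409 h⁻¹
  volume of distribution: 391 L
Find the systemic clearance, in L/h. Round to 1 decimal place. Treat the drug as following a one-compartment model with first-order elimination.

CL = k × Vd = 0.0409 × 391 = 15.99 L/h

16.0 L/h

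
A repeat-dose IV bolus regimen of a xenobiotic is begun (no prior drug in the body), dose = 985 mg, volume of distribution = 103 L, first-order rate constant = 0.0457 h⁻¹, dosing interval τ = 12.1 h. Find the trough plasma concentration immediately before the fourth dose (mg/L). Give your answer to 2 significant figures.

C₀ per dose = Dose / Vd = 985 / 103 = 9.563 mg/L
Fraction remaining after one interval: r = e^(−kτ) = e^(−0.04570 × 12.1) = 0.5752
Before dose 4, 3 doses have been given (aged 1τ, 2τ, 3τ).
C_trough = C₀ × (r + r² + … + r^3) = C₀ × r(1−r^3)/(1−r)
        = 9.563 × 0.5752 × (1 − 0.1903) / (1 − 0.5752) = 10.48 mg/L

10 mg/L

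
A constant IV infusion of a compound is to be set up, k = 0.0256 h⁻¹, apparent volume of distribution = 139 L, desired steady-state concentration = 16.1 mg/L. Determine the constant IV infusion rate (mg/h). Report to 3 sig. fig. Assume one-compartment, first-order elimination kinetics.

57.3 mg/h

CL = k × Vd = 0.02560 × 139 = 3.558 L/h
At steady state, infusion rate R₀ = Css × CL = 16.1 × 3.558 = 57.28 mg/h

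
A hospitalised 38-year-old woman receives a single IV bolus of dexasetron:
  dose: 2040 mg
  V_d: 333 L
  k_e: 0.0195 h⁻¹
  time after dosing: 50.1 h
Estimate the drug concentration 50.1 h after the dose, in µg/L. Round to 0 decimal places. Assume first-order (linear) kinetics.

2306 µg/L

C₀ = Dose / Vd = 2040 / 333 = 6.126 mg/L
C = C₀ · e^(−k·t) = 6.126 × e^(−0.01950 × 50.1)
  = 6.126 × 0.3765 = 2.306 mg/L
Convert: 2.306 mg/L × 1000 = 2306 µg/L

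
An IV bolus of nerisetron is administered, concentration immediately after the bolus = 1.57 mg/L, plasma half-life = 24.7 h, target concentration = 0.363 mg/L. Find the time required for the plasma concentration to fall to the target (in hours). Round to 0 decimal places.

k = ln2 / t½ = 0.693147 / 24.7 = 0.02806 h⁻¹
t = ln(C₀ / C) / k = ln(1.570 / 0.363) / 0.02806
  = ln(4.325) / 0.02806 = 1.464 / 0.02806 = 52.17 h

52 h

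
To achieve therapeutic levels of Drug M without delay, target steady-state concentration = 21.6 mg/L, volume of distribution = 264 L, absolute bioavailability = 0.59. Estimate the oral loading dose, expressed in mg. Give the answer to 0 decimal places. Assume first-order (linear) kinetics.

LD = Css × Vd / F = 21.6 × 264 / 0.59 = 9665 mg

9665 mg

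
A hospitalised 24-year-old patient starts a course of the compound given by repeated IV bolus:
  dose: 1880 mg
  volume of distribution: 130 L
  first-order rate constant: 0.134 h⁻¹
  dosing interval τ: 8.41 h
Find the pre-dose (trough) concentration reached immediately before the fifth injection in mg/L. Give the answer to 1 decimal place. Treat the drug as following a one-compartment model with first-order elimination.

6.9 mg/L

C₀ per dose = Dose / Vd = 1880 / 130 = 14.46 mg/L
Fraction remaining after one interval: r = e^(−kτ) = e^(−0.1340 × 8.41) = 0.3240
Before dose 5, 4 doses have been given (aged 1τ, 2τ, 3τ, 4τ).
C_trough = C₀ × (r + r² + … + r^4) = C₀ × r(1−r^4)/(1−r)
        = 14.46 × 0.3240 × (1 − 0.01102) / (1 − 0.3240) = 6.854 mg/L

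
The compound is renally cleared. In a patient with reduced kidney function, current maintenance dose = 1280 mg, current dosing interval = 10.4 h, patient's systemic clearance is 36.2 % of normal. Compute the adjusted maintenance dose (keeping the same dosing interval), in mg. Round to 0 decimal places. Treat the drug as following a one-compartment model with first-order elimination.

To keep the same average steady-state level, dosing rate must scale with clearance.
CL ratio = 36.2 / 100 = 0.3620
New dose (same interval) = 1280 × 0.3620 = 463.4 mg

463 mg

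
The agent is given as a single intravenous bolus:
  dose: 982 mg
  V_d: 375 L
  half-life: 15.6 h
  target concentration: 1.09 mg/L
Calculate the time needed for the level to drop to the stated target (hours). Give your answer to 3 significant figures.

19.7 h

C₀ = Dose / Vd = 982.0 / 375 = 2.619 mg/L
k = ln2 / t½ = 0.693147 / 15.6 = 0.04443 h⁻¹
t = ln(C₀ / C) / k = ln(2.619 / 1.09) / 0.04443
  = ln(2.403) / 0.04443 = 0.8767 / 0.04443 = 19.73 h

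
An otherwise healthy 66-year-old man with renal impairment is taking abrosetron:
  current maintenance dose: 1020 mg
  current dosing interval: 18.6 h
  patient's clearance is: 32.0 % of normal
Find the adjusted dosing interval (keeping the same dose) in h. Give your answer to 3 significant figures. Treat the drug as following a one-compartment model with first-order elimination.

58.1 h

To keep the same average steady-state level, dosing rate must scale with clearance.
CL ratio = 32.0 / 100 = 0.3200
New interval (same dose) = 18.6 / 0.3200 = 58.13 h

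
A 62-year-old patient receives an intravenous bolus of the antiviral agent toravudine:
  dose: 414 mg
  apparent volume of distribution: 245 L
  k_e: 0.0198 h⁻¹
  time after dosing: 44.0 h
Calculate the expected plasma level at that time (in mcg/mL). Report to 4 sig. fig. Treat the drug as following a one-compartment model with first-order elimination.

0.7071 mcg/mL

C₀ = Dose / Vd = 414.0 / 245 = 1.690 mg/L
C = C₀ · e^(−k·t) = 1.690 × e^(−0.01980 × 44.0)
  = 1.690 × 0.4184 = 0.7071 mg/L
(0.7071 mg/L = 0.7071 mcg/mL)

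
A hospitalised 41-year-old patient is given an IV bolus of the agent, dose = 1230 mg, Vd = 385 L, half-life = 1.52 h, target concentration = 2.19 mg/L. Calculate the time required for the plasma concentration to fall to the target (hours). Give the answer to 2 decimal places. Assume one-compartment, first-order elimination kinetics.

C₀ = Dose / Vd = 1230 / 385 = 3.195 mg/L
k = ln2 / t½ = 0.693147 / 1.52 = 0.4560 h⁻¹
t = ln(C₀ / C) / k = ln(3.195 / 2.19) / 0.4560
  = ln(1.459) / 0.4560 = 0.3778 / 0.4560 = 0.8285 h

0.83 h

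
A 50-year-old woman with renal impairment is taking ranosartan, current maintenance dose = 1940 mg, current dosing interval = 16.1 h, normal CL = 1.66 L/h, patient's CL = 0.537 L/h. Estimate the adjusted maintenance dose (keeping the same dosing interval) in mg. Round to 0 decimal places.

To keep the same average steady-state level, dosing rate must scale with clearance.
CL ratio = 0.537 / 1.66 = 0.3235
New dose (same interval) = 1940 × 0.3235 = 627.6 mg

628 mg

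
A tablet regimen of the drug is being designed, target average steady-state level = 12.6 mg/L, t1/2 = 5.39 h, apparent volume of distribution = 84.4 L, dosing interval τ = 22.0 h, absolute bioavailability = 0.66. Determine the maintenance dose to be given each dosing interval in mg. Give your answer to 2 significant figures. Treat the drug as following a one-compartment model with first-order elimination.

k = ln2 / t½ = 0.693147 / 5.39 = 0.1286 h⁻¹
CL = k × Vd = 0.1286 × 84.4 = 10.85 L/h
At steady state, F × (Dose/τ) = Css × CL.
Dose = Css × CL × τ / F = 12.6 × 10.85 × 22.0 / 0.66 = 4557 mg

4600 mg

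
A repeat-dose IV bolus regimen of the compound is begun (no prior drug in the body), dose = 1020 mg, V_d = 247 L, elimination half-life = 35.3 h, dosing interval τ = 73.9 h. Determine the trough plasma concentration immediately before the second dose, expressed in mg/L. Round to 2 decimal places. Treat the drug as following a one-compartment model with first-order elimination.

C₀ per dose = Dose / Vd = 1020 / 247 = 4.130 mg/L
k = ln2 / t½ = 0.693147 / 35.3 = 0.01964 h⁻¹
Fraction remaining after one interval: r = e^(−kτ) = e^(−0.01964 × 73.9) = 0.2342
Before dose 2, 1 dose has been given (aged 1τ).
C_trough = C₀ × r = 4.130 × 0.2342 = 0.9672 mg/L

0.97 mg/L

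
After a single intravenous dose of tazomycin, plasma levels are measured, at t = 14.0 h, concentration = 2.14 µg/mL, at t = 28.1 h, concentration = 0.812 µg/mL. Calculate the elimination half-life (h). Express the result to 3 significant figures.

k = ln(C₁/C₂) / (t₂ − t₁) = ln(2.14/0.812) / (28.1 − 14.0)
  = 0.9691 / 14.10 = 0.06873 h⁻¹
t½ = ln2 / k = 0.693147 / 0.06873 = 10.09 h

10.1 h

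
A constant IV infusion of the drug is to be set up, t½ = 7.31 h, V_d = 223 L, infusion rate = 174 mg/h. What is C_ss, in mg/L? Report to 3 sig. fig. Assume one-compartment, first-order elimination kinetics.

8.23 mg/L

k = ln2 / t½ = 0.693147 / 7.31 = 0.09482 h⁻¹
CL = k × Vd = 0.09482 × 223 = 21.14 L/h
At steady state Css = R₀ / CL = 174 / 21.14 = 8.231 mg/L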